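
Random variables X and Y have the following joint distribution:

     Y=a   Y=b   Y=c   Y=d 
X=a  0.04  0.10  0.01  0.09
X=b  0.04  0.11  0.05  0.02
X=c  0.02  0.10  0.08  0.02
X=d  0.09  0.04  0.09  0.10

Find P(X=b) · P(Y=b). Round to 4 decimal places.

0.0770

P(X=b) = 0.04 + 0.11 + 0.05 + 0.02 = 0.22.
P(Y=b) = 0.10 + 0.11 + 0.10 + 0.04 = 0.35.
Product: 0.22 × 0.35 = 0.0770.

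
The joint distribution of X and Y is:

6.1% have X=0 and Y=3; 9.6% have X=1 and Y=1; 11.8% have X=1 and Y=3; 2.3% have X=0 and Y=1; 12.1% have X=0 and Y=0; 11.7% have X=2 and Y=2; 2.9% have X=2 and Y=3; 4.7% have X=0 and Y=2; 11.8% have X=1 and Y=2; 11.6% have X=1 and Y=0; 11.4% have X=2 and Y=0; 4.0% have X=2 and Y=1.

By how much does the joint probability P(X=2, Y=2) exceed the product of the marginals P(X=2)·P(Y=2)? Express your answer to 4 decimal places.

0.0324

P(X=2) = 0.114 + 0.040 + 0.117 + 0.029 = 0.300.
P(Y=2) = 0.047 + 0.118 + 0.117 = 0.282.
P(X=2, Y=2) − P(X=2)P(Y=2) = 0.117 − 0.300×0.282 = 0.0324.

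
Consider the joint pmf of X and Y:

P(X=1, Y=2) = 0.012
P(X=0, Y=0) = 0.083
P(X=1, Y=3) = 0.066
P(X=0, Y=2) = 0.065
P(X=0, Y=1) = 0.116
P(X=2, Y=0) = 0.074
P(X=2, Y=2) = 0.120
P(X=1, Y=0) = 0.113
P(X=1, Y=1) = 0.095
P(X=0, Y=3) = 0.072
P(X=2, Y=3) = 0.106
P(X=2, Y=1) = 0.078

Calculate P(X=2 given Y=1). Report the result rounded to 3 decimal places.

P(Y=1) = 0.116 + 0.095 + 0.078 = 0.289.
P(X=2 | Y=1) = 0.078/0.289 = 0.270.

0.270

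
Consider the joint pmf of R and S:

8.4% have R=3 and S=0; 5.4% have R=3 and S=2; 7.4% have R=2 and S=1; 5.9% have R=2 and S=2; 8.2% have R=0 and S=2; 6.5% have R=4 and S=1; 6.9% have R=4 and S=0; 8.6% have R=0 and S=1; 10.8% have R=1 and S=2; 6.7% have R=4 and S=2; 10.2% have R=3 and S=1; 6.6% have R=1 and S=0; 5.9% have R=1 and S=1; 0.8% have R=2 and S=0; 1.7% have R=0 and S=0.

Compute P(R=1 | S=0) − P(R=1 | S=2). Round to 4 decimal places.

P(S=0) = 0.017 + 0.066 + 0.008 + 0.084 + 0.069 = 0.244; P(R=1 | S=0) = 0.066/0.244 = 0.27049.
P(S=2) = 0.082 + 0.108 + 0.059 + 0.054 + 0.067 = 0.370; P(R=1 | S=2) = 0.108/0.370 = 0.29189.
Difference = -0.0214.

-0.0214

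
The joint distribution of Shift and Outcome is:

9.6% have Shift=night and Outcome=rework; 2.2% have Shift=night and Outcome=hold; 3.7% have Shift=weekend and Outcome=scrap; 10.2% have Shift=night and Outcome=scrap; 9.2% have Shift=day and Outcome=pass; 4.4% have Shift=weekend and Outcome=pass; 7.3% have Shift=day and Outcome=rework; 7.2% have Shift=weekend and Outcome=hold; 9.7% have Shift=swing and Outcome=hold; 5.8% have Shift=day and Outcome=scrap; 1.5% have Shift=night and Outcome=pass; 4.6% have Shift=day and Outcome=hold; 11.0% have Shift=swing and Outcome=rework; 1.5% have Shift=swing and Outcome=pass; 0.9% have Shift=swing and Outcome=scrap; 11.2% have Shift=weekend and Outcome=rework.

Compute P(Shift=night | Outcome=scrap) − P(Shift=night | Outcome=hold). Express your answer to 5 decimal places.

0.40232

P(Outcome=scrap) = 0.058 + 0.009 + 0.102 + 0.037 = 0.206; P(Shift=night | Outcome=scrap) = 0.102/0.206 = 0.495146.
P(Outcome=hold) = 0.046 + 0.097 + 0.022 + 0.072 = 0.237; P(Shift=night | Outcome=hold) = 0.022/0.237 = 0.092827.
Difference = 0.40232.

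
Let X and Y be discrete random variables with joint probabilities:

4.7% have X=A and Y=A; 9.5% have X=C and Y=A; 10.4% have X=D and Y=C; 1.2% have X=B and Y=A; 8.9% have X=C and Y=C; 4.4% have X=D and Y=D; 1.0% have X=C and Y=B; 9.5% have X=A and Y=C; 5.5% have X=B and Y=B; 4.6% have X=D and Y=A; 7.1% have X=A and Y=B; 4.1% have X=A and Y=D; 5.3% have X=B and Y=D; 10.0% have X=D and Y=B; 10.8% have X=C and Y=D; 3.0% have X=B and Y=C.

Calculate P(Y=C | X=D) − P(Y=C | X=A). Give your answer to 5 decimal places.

P(X=D) = 0.046 + 0.100 + 0.104 + 0.044 = 0.294; P(Y=C | X=D) = 0.104/0.294 = 0.353741.
P(X=A) = 0.047 + 0.071 + 0.095 + 0.041 = 0.254; P(Y=C | X=A) = 0.095/0.254 = 0.374016.
Difference = -0.02027.

-0.02027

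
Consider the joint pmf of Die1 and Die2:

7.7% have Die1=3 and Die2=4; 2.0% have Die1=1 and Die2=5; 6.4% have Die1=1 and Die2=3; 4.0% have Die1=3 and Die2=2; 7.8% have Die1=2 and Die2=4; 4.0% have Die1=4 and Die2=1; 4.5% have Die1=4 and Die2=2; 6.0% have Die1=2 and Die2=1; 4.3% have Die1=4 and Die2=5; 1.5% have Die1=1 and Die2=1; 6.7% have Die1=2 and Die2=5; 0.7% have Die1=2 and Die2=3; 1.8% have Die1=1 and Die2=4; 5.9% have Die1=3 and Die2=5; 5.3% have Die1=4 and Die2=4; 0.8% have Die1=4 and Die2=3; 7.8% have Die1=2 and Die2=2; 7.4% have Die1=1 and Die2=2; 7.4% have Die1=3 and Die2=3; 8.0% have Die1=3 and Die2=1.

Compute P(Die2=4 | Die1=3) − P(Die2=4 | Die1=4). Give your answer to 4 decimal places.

P(Die1=3) = 0.080 + 0.040 + 0.074 + 0.077 + 0.059 = 0.330; P(Die2=4 | Die1=3) = 0.077/0.330 = 0.23333.
P(Die1=4) = 0.040 + 0.045 + 0.008 + 0.053 + 0.043 = 0.189; P(Die2=4 | Die1=4) = 0.053/0.189 = 0.28042.
Difference = -0.0471.

-0.0471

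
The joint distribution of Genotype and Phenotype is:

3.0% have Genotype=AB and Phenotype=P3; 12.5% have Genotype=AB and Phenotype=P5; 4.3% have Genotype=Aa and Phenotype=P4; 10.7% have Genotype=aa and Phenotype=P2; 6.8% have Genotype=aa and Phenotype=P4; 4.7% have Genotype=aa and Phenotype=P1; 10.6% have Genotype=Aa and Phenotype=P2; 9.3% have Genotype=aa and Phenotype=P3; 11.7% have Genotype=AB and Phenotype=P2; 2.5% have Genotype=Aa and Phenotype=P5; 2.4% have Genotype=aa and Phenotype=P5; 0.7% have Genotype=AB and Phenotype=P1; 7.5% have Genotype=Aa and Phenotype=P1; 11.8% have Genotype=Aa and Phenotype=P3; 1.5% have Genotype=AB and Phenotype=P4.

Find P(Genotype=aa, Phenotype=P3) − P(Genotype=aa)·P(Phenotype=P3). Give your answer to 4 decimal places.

0.0113

P(Genotype=aa) = 0.047 + 0.107 + 0.093 + 0.068 + 0.024 = 0.339.
P(Phenotype=P3) = 0.118 + 0.093 + 0.030 = 0.241.
P(Genotype=aa, Phenotype=P3) − P(Genotype=aa)P(Phenotype=P3) = 0.093 − 0.339×0.241 = 0.0113.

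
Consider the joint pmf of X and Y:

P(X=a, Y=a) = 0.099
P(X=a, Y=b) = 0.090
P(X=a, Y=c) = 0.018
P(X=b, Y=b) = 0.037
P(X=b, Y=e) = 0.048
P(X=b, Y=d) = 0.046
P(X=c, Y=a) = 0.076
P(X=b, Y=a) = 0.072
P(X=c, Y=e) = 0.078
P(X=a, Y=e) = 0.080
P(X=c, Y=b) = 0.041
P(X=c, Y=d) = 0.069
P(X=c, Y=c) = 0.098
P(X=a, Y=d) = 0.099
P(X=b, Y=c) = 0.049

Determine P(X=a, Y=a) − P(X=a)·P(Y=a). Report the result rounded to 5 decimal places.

P(X=a) = 0.099 + 0.090 + 0.018 + 0.099 + 0.080 = 0.386.
P(Y=a) = 0.099 + 0.072 + 0.076 = 0.247.
P(X=a, Y=a) − P(X=a)P(Y=a) = 0.099 − 0.386×0.247 = 0.00366.

0.00366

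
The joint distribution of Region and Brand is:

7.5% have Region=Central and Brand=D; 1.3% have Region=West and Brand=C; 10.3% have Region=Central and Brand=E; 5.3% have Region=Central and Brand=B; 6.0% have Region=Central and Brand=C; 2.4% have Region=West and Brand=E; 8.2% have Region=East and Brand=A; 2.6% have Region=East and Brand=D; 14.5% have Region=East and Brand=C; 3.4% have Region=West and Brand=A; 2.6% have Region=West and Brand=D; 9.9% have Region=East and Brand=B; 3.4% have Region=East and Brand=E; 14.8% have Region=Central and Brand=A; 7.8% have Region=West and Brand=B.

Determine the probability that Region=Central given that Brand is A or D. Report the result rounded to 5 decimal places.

P(Brand=A) = 0.082 + 0.034 + 0.148 = 0.264.
P(Brand=D) = 0.026 + 0.026 + 0.075 = 0.127.
P(Brand ∈ {A, D}) = 0.264 + 0.127 = 0.391; P(Region=Central, Brand ∈ {A, D}) = 0.148 + 0.075 = 0.223.
P(Region=Central | Brand ∈ {A, D}) = 0.223/0.391 = 0.57033.

0.57033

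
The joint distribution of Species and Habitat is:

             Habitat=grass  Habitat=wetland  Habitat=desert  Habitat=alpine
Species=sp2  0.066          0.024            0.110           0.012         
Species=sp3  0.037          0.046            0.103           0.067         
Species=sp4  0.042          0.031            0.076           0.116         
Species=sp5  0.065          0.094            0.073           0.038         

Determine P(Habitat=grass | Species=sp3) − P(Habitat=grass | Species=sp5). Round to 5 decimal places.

-0.09450

P(Species=sp3) = 0.037 + 0.046 + 0.103 + 0.067 = 0.253; P(Habitat=grass | Species=sp3) = 0.037/0.253 = 0.146245.
P(Species=sp5) = 0.065 + 0.094 + 0.073 + 0.038 = 0.270; P(Habitat=grass | Species=sp5) = 0.065/0.270 = 0.240741.
Difference = -0.09450.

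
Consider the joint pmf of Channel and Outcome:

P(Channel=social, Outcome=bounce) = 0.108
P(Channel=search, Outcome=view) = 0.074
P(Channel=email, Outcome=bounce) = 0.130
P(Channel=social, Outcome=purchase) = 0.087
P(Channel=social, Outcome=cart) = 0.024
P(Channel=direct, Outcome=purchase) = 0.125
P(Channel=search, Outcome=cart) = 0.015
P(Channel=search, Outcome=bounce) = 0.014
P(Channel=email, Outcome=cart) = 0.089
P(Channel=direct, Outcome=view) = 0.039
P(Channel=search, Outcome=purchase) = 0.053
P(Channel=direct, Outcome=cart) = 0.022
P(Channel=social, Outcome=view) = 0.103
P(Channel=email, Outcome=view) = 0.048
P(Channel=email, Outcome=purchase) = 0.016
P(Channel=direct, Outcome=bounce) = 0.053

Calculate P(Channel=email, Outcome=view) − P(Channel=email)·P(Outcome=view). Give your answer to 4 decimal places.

-0.0267

P(Channel=email) = 0.130 + 0.048 + 0.089 + 0.016 = 0.283.
P(Outcome=view) = 0.048 + 0.074 + 0.103 + 0.039 = 0.264.
P(Channel=email, Outcome=view) − P(Channel=email)P(Outcome=view) = 0.048 − 0.283×0.264 = -0.0267.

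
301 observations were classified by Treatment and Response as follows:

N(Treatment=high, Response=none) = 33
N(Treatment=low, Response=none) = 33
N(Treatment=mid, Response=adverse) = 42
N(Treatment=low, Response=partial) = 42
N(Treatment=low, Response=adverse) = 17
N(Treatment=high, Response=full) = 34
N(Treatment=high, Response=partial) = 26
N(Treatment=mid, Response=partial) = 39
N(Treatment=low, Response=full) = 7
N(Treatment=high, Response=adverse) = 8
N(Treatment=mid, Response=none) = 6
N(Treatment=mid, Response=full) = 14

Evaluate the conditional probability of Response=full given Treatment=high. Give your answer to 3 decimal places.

Total with Treatment=high: 33 + 26 + 34 + 8 = 101.
P(Response=full | Treatment=high) = 34/101 = 0.337.

0.337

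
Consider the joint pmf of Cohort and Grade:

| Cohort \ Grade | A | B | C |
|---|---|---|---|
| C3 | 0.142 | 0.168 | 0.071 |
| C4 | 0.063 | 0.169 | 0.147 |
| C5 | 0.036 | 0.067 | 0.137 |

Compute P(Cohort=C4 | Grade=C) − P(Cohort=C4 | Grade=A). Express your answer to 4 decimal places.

0.1527

P(Grade=C) = 0.071 + 0.147 + 0.137 = 0.355; P(Cohort=C4 | Grade=C) = 0.147/0.355 = 0.41408.
P(Grade=A) = 0.142 + 0.063 + 0.036 = 0.241; P(Cohort=C4 | Grade=A) = 0.063/0.241 = 0.26141.
Difference = 0.1527.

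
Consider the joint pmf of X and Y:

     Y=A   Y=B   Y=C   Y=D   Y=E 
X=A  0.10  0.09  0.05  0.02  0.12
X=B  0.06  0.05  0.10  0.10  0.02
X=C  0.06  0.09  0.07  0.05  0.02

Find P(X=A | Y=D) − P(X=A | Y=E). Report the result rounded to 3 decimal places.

-0.632

P(Y=D) = 0.02 + 0.10 + 0.05 = 0.17; P(X=A | Y=D) = 0.02/0.17 = 0.1176.
P(Y=E) = 0.12 + 0.02 + 0.02 = 0.16; P(X=A | Y=E) = 0.12/0.16 = 0.7500.
Difference = -0.632.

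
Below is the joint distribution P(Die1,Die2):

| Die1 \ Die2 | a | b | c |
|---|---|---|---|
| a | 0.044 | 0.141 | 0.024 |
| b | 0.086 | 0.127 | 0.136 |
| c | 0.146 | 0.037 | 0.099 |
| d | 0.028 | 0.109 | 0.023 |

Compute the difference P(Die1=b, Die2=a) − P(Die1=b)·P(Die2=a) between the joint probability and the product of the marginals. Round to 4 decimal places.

P(Die1=b) = 0.086 + 0.127 + 0.136 = 0.349.
P(Die2=a) = 0.044 + 0.086 + 0.146 + 0.028 = 0.304.
P(Die1=b, Die2=a) − P(Die1=b)P(Die2=a) = 0.086 − 0.349×0.304 = -0.0201.

-0.0201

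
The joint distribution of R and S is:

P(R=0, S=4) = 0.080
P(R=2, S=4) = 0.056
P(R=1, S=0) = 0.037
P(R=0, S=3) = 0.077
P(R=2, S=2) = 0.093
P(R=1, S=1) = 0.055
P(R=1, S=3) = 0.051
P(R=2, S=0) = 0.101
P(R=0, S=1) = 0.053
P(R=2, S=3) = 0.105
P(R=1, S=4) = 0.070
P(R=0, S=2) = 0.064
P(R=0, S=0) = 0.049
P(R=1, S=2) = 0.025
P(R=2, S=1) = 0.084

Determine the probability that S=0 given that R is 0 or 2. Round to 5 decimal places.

0.19685

P(R=0) = 0.049 + 0.053 + 0.064 + 0.077 + 0.080 = 0.323.
P(R=2) = 0.101 + 0.084 + 0.093 + 0.105 + 0.056 = 0.439.
P(R ∈ {0, 2}) = 0.323 + 0.439 = 0.762; P(S=0, R ∈ {0, 2}) = 0.049 + 0.101 = 0.150.
P(S=0 | R ∈ {0, 2}) = 0.150/0.762 = 0.19685.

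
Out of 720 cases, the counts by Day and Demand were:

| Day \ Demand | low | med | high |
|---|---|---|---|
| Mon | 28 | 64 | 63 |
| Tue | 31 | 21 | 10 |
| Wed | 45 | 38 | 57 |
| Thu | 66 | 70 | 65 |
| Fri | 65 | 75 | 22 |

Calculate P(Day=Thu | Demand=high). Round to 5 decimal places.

0.29954

Total with Demand=high: 63 + 10 + 57 + 65 + 22 = 217.
P(Day=Thu | Demand=high) = 65/217 = 0.29954.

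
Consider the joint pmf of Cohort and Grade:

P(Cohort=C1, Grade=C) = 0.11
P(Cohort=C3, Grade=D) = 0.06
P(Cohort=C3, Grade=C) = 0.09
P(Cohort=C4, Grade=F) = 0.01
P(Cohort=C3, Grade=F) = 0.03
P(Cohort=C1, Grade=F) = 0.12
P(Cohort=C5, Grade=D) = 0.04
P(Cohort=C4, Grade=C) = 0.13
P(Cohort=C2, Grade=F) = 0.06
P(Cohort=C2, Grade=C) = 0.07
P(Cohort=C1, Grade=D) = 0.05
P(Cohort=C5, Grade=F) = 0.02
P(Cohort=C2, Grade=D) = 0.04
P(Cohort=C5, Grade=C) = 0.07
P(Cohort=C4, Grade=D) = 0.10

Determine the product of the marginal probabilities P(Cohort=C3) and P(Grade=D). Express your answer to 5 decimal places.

P(Cohort=C3) = 0.09 + 0.06 + 0.03 = 0.18.
P(Grade=D) = 0.05 + 0.04 + 0.06 + 0.10 + 0.04 = 0.29.
Product: 0.18 × 0.29 = 0.05220.

0.05220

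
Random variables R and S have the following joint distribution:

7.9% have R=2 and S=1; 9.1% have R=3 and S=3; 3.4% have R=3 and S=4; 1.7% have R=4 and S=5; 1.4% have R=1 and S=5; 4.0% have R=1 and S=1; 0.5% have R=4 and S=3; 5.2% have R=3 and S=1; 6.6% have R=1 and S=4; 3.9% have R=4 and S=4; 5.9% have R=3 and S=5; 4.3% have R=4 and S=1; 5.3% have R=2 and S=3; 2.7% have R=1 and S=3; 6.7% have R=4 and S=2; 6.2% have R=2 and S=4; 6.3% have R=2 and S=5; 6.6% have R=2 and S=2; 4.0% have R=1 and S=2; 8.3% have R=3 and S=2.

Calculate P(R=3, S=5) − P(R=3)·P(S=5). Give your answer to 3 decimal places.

0.010

P(R=3) = 0.052 + 0.083 + 0.091 + 0.034 + 0.059 = 0.319.
P(S=5) = 0.014 + 0.063 + 0.059 + 0.017 = 0.153.
P(R=3, S=5) − P(R=3)P(S=5) = 0.059 − 0.319×0.153 = 0.010.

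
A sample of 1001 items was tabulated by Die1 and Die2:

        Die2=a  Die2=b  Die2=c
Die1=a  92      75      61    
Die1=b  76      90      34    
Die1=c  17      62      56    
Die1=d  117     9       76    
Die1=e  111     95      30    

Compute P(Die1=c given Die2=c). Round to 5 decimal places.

Total with Die2=c: 61 + 34 + 56 + 76 + 30 = 257.
P(Die1=c | Die2=c) = 56/257 = 0.21790.

0.21790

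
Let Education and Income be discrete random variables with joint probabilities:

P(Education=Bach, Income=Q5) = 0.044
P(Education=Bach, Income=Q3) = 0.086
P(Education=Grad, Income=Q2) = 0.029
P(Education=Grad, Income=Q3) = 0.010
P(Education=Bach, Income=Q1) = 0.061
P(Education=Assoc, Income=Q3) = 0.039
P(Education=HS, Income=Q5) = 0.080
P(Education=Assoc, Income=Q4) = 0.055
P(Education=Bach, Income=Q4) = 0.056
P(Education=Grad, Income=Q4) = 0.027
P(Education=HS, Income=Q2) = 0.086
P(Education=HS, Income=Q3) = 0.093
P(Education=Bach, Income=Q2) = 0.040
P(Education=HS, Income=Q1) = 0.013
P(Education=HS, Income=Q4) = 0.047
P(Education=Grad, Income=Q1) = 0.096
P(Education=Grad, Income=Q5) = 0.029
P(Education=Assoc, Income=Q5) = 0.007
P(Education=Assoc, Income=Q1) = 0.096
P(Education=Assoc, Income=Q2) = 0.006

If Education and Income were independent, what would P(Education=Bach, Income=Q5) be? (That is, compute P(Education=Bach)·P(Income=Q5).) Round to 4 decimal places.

0.0459

P(Education=Bach) = 0.061 + 0.040 + 0.086 + 0.056 + 0.044 = 0.287.
P(Income=Q5) = 0.080 + 0.007 + 0.044 + 0.029 = 0.160.
Product: 0.287 × 0.160 = 0.0459.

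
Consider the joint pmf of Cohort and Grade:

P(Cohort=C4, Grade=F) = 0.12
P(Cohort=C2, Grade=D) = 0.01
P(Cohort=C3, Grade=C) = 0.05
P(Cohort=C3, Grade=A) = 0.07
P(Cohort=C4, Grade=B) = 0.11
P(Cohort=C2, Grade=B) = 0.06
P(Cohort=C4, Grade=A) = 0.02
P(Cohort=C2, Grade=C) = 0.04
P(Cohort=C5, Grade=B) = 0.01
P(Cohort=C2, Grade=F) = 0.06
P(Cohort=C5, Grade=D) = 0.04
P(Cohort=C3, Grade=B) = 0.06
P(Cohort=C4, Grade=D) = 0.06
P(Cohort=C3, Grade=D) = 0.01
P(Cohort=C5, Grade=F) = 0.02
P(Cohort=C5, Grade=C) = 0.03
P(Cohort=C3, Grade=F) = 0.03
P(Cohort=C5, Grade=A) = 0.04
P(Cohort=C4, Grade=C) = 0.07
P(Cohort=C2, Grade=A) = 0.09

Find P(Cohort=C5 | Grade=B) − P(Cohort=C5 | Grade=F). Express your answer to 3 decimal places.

P(Grade=B) = 0.06 + 0.06 + 0.11 + 0.01 = 0.24; P(Cohort=C5 | Grade=B) = 0.01/0.24 = 0.0417.
P(Grade=F) = 0.06 + 0.03 + 0.12 + 0.02 = 0.23; P(Cohort=C5 | Grade=F) = 0.02/0.23 = 0.0870.
Difference = -0.045.

-0.045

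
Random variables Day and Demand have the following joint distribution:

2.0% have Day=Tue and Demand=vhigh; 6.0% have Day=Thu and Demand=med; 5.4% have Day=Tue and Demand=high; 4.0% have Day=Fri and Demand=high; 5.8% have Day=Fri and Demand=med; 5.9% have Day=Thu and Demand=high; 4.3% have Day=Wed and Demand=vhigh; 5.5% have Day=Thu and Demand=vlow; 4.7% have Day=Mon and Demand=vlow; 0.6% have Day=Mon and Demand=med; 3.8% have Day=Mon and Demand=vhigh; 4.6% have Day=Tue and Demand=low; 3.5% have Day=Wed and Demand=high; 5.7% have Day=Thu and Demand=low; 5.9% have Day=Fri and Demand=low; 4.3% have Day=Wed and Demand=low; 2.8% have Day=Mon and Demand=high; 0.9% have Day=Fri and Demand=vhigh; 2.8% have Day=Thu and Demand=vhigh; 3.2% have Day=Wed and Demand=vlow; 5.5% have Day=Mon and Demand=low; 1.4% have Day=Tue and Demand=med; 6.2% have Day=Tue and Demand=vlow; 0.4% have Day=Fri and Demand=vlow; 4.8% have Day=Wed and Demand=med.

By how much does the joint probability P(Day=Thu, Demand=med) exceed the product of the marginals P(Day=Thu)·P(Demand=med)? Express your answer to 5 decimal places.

P(Day=Thu) = 0.055 + 0.057 + 0.060 + 0.059 + 0.028 = 0.259.
P(Demand=med) = 0.006 + 0.014 + 0.048 + 0.060 + 0.058 = 0.186.
P(Day=Thu, Demand=med) − P(Day=Thu)P(Demand=med) = 0.060 − 0.259×0.186 = 0.01183.

0.01183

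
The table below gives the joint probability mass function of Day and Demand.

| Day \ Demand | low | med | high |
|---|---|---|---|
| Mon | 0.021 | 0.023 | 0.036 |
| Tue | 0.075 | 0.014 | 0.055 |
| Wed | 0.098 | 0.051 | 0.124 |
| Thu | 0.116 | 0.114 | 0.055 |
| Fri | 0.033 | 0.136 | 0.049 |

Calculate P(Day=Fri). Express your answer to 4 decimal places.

0.2180

P(Day=Fri) = 0.033 + 0.136 + 0.049 = 0.218.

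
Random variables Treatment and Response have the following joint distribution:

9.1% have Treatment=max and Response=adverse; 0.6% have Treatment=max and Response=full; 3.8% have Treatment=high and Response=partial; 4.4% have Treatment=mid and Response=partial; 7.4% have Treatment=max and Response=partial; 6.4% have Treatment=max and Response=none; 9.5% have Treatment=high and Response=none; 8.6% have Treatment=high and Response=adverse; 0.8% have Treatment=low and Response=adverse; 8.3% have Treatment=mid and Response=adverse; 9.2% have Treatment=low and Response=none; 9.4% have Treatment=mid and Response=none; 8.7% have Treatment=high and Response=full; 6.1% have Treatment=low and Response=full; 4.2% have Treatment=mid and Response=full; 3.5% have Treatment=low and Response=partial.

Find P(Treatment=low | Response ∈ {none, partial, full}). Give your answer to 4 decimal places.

0.2568

P(Response=none) = 0.092 + 0.094 + 0.095 + 0.064 = 0.345.
P(Response=partial) = 0.035 + 0.044 + 0.038 + 0.074 = 0.191.
P(Response=full) = 0.061 + 0.042 + 0.087 + 0.006 = 0.196.
P(Response ∈ {none, partial, full}) = 0.345 + 0.191 + 0.196 = 0.732; P(Treatment=low, Response ∈ {none, partial, full}) = 0.092 + 0.035 + 0.061 = 0.188.
P(Treatment=low | Response ∈ {none, partial, full}) = 0.188/0.732 = 0.2568.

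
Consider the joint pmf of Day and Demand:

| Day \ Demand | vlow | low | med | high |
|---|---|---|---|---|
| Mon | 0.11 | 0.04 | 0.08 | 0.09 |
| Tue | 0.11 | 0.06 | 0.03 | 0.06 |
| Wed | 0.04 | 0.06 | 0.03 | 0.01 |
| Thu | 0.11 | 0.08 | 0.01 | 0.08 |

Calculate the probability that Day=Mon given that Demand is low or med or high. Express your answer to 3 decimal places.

0.333

P(Demand=low) = 0.04 + 0.06 + 0.06 + 0.08 = 0.24.
P(Demand=med) = 0.08 + 0.03 + 0.03 + 0.01 = 0.15.
P(Demand=high) = 0.09 + 0.06 + 0.01 + 0.08 = 0.24.
P(Demand ∈ {low, med, high}) = 0.24 + 0.15 + 0.24 = 0.63; P(Day=Mon, Demand ∈ {low, med, high}) = 0.04 + 0.08 + 0.09 = 0.21.
P(Day=Mon | Demand ∈ {low, med, high}) = 0.21/0.63 = 0.333.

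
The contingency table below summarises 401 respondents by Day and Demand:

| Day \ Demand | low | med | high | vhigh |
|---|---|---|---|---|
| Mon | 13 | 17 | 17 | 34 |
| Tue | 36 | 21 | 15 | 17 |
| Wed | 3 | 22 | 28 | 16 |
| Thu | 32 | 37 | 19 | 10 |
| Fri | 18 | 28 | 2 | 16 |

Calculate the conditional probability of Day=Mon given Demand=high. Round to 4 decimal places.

0.2099

Total with Demand=high: 17 + 15 + 28 + 19 + 2 = 81.
P(Day=Mon | Demand=high) = 17/81 = 0.2099.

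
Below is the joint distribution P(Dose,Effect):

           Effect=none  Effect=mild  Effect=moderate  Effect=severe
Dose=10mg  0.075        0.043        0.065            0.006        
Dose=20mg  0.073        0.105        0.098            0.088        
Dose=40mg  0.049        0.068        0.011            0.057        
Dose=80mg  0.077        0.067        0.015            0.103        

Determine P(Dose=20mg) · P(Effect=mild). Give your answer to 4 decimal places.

0.1030

P(Dose=20mg) = 0.073 + 0.105 + 0.098 + 0.088 = 0.364.
P(Effect=mild) = 0.043 + 0.105 + 0.068 + 0.067 = 0.283.
Product: 0.364 × 0.283 = 0.1030.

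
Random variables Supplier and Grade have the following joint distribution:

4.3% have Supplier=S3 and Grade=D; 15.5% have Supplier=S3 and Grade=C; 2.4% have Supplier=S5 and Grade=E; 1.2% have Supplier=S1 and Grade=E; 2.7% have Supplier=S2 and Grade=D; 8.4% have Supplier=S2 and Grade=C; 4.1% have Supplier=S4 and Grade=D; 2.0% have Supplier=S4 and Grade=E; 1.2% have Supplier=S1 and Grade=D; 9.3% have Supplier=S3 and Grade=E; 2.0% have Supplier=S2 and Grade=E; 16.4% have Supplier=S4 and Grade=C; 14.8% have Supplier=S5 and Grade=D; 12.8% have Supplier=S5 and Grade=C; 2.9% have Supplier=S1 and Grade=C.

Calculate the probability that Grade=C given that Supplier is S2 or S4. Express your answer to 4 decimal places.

P(Supplier=S2) = 0.084 + 0.027 + 0.020 = 0.131.
P(Supplier=S4) = 0.164 + 0.041 + 0.020 = 0.225.
P(Supplier ∈ {S2, S4}) = 0.131 + 0.225 = 0.356; P(Grade=C, Supplier ∈ {S2, S4}) = 0.084 + 0.164 = 0.248.
P(Grade=C | Supplier ∈ {S2, S4}) = 0.248/0.356 = 0.6966.

0.6966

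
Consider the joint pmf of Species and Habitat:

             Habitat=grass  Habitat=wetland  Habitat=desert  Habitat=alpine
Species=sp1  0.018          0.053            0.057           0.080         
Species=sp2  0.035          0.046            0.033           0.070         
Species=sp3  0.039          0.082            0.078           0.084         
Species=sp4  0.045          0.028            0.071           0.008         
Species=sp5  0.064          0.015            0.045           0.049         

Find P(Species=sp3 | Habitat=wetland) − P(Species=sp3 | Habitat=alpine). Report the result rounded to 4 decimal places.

0.0774

P(Habitat=wetland) = 0.053 + 0.046 + 0.082 + 0.028 + 0.015 = 0.224; P(Species=sp3 | Habitat=wetland) = 0.082/0.224 = 0.36607.
P(Habitat=alpine) = 0.080 + 0.070 + 0.084 + 0.008 + 0.049 = 0.291; P(Species=sp3 | Habitat=alpine) = 0.084/0.291 = 0.28866.
Difference = 0.0774.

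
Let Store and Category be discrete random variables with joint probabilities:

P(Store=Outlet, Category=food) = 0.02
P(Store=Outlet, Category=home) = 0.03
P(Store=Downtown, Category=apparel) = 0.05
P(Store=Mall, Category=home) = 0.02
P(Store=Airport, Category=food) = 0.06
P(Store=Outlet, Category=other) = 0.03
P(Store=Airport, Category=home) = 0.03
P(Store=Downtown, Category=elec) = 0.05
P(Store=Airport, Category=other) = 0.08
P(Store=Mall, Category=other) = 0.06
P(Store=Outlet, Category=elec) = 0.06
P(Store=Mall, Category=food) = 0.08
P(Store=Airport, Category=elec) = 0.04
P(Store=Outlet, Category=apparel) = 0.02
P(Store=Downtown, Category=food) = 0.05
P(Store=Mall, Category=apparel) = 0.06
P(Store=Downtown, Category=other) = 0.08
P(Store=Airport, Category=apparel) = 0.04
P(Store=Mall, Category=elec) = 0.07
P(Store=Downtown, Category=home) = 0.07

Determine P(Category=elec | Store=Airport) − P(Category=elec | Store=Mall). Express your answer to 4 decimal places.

-0.0814

P(Store=Airport) = 0.06 + 0.04 + 0.04 + 0.03 + 0.08 = 0.25; P(Category=elec | Store=Airport) = 0.04/0.25 = 0.16000.
P(Store=Mall) = 0.08 + 0.06 + 0.07 + 0.02 + 0.06 = 0.29; P(Category=elec | Store=Mall) = 0.07/0.29 = 0.24138.
Difference = -0.0814.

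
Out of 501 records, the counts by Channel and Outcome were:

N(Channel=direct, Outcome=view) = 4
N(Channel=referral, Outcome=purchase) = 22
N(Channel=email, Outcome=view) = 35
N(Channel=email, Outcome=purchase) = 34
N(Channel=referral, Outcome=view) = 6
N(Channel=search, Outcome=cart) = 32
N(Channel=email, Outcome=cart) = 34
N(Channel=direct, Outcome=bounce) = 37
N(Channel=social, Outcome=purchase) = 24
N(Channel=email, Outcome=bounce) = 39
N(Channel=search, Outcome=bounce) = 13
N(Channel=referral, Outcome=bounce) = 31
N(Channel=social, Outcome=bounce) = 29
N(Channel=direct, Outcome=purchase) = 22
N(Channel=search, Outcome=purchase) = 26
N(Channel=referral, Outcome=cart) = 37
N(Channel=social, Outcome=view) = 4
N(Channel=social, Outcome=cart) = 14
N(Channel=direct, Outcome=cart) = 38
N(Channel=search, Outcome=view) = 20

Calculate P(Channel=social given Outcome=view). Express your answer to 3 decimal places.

0.058

Total with Outcome=view: 35 + 20 + 4 + 4 + 6 = 69.
P(Channel=social | Outcome=view) = 4/69 = 0.058.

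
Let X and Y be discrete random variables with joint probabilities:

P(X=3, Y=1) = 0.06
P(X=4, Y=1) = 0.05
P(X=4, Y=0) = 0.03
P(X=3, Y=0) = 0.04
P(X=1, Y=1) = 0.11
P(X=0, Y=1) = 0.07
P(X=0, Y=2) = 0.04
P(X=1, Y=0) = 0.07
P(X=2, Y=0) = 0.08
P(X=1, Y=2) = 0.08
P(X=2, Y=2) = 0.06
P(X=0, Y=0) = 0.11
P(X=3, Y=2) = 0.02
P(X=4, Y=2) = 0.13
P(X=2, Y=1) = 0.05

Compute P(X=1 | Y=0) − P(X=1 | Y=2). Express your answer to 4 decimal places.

-0.0303

P(Y=0) = 0.11 + 0.07 + 0.08 + 0.04 + 0.03 = 0.33; P(X=1 | Y=0) = 0.07/0.33 = 0.21212.
P(Y=2) = 0.04 + 0.08 + 0.06 + 0.02 + 0.13 = 0.33; P(X=1 | Y=2) = 0.08/0.33 = 0.24242.
Difference = -0.0303.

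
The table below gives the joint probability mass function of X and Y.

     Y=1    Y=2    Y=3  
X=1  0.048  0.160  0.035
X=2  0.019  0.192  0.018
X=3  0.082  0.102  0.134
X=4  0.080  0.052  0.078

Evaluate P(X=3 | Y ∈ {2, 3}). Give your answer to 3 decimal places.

P(Y=2) = 0.160 + 0.192 + 0.102 + 0.052 = 0.506.
P(Y=3) = 0.035 + 0.018 + 0.134 + 0.078 = 0.265.
P(Y ∈ {2, 3}) = 0.506 + 0.265 = 0.771; P(X=3, Y ∈ {2, 3}) = 0.102 + 0.134 = 0.236.
P(X=3 | Y ∈ {2, 3}) = 0.236/0.771 = 0.306.

0.306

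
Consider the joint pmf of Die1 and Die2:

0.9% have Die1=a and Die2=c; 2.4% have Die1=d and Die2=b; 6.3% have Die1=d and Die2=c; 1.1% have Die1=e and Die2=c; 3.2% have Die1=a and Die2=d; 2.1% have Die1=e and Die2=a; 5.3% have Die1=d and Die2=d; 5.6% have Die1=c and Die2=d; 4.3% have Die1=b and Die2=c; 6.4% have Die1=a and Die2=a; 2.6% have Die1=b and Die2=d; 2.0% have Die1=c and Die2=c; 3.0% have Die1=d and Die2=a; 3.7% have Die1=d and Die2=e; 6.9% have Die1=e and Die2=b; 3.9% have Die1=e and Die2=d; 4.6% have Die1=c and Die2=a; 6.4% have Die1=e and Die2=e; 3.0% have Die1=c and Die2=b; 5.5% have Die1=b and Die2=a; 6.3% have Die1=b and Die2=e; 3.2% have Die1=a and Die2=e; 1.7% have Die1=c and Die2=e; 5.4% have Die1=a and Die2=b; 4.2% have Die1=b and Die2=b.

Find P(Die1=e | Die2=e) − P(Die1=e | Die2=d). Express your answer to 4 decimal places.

P(Die2=e) = 0.032 + 0.063 + 0.017 + 0.037 + 0.064 = 0.213; P(Die1=e | Die2=e) = 0.064/0.213 = 0.30047.
P(Die2=d) = 0.032 + 0.026 + 0.056 + 0.053 + 0.039 = 0.206; P(Die1=e | Die2=d) = 0.039/0.206 = 0.18932.
Difference = 0.1111.

0.1111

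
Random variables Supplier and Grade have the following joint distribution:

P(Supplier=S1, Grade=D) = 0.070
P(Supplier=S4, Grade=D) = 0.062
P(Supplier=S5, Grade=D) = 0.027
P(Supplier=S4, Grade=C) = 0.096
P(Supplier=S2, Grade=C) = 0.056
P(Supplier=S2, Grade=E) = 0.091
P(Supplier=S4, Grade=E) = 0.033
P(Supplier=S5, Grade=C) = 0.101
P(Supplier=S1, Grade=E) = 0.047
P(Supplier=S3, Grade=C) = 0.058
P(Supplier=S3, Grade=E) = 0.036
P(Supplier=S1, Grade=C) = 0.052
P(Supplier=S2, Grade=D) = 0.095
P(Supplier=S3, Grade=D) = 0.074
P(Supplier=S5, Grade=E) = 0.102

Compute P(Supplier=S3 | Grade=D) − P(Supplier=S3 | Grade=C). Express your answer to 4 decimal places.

0.0658

P(Grade=D) = 0.070 + 0.095 + 0.074 + 0.062 + 0.027 = 0.328; P(Supplier=S3 | Grade=D) = 0.074/0.328 = 0.22561.
P(Grade=C) = 0.052 + 0.056 + 0.058 + 0.096 + 0.101 = 0.363; P(Supplier=S3 | Grade=C) = 0.058/0.363 = 0.15978.
Difference = 0.0658.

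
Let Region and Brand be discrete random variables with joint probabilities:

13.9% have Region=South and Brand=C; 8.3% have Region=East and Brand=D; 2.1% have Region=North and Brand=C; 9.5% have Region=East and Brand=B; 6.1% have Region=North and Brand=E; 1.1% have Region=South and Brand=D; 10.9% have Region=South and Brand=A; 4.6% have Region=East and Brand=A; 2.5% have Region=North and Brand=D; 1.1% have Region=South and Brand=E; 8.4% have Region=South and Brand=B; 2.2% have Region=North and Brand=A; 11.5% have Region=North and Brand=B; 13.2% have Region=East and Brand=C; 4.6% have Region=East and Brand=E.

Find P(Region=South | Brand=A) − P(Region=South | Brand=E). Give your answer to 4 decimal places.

P(Brand=A) = 0.022 + 0.109 + 0.046 = 0.177; P(Region=South | Brand=A) = 0.109/0.177 = 0.61582.
P(Brand=E) = 0.061 + 0.011 + 0.046 = 0.118; P(Region=South | Brand=E) = 0.011/0.118 = 0.09322.
Difference = 0.5226.

0.5226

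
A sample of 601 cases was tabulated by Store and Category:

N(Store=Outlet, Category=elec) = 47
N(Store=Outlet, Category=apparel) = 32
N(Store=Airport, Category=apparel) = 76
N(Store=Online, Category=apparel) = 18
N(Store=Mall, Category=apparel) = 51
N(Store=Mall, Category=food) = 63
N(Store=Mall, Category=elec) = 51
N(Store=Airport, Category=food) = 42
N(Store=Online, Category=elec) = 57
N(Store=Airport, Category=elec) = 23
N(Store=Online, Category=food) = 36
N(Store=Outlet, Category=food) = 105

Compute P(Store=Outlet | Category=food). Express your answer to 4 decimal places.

Total with Category=food: 63 + 42 + 105 + 36 = 246.
P(Store=Outlet | Category=food) = 105/246 = 0.4268.

0.4268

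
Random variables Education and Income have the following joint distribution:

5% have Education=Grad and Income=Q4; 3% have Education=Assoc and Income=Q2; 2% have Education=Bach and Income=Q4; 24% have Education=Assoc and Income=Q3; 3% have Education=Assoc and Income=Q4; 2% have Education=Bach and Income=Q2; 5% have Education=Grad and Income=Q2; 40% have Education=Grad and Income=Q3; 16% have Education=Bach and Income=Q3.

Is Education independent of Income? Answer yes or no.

Every cell satisfies P(Education,Income) = P(Education)·P(Income). For instance P(Education=Bach) = 0.20, P(Income=Q3) = 0.80, and 0.20×0.80 = 0.16 matches the joint entry. So Education and Income are independent.

yes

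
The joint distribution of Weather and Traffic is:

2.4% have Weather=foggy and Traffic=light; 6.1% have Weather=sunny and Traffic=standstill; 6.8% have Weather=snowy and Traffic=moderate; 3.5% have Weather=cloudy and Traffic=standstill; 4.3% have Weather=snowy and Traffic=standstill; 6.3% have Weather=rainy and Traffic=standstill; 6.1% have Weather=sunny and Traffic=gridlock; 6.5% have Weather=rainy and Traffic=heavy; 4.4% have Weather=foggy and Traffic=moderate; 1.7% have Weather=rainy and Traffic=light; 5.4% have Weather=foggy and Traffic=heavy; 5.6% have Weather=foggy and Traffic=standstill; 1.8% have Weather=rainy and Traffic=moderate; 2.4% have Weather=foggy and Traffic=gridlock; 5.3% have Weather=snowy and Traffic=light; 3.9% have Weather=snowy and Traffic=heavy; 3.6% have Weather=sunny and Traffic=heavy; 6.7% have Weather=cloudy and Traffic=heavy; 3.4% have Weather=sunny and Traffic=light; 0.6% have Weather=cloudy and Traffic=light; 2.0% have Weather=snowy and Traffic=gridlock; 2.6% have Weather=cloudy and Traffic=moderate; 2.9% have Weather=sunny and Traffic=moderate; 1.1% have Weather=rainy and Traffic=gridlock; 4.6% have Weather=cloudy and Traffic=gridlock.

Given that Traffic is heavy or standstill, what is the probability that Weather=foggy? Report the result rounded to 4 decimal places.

P(Traffic=heavy) = 0.036 + 0.067 + 0.065 + 0.039 + 0.054 = 0.261.
P(Traffic=standstill) = 0.061 + 0.035 + 0.063 + 0.043 + 0.056 = 0.258.
P(Traffic ∈ {heavy, standstill}) = 0.261 + 0.258 = 0.519; P(Weather=foggy, Traffic ∈ {heavy, standstill}) = 0.054 + 0.056 = 0.110.
P(Weather=foggy | Traffic ∈ {heavy, standstill}) = 0.110/0.519 = 0.2119.

0.2119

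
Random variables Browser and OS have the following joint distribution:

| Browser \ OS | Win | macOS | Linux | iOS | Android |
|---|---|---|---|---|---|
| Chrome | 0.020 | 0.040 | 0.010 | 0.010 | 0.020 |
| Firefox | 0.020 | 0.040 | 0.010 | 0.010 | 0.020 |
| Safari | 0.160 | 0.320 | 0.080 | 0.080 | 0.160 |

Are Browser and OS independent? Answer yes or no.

Every cell satisfies P(Browser,OS) = P(Browser)·P(OS). For instance P(Browser=Firefox) = 0.100, P(OS=Linux) = 0.100, and 0.100×0.100 = 0.010 matches the joint entry. So Browser and OS are independent.

yes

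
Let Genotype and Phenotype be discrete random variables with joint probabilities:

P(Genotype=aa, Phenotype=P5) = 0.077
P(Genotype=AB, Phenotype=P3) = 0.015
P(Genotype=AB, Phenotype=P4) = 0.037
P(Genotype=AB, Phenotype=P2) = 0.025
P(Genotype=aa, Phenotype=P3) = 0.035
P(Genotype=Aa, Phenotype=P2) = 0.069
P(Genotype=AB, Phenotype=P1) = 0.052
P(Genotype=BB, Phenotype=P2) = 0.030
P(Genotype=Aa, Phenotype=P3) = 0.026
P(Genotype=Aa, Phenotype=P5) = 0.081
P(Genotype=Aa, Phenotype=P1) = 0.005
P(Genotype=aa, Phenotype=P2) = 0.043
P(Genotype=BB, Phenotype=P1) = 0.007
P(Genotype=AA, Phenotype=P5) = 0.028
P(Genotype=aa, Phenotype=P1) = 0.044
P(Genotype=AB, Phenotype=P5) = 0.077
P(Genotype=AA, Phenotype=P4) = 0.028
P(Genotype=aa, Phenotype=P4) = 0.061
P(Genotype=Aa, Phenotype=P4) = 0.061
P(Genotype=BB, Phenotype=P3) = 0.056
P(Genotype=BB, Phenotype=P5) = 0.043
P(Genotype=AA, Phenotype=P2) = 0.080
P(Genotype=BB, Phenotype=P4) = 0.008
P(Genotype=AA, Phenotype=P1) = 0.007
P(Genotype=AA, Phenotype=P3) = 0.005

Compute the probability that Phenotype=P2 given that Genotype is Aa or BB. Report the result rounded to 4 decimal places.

0.2565

P(Genotype=Aa) = 0.005 + 0.069 + 0.026 + 0.061 + 0.081 = 0.242.
P(Genotype=BB) = 0.007 + 0.030 + 0.056 + 0.008 + 0.043 = 0.144.
P(Genotype ∈ {Aa, BB}) = 0.242 + 0.144 = 0.386; P(Phenotype=P2, Genotype ∈ {Aa, BB}) = 0.069 + 0.030 = 0.099.
P(Phenotype=P2 | Genotype ∈ {Aa, BB}) = 0.099/0.386 = 0.2565.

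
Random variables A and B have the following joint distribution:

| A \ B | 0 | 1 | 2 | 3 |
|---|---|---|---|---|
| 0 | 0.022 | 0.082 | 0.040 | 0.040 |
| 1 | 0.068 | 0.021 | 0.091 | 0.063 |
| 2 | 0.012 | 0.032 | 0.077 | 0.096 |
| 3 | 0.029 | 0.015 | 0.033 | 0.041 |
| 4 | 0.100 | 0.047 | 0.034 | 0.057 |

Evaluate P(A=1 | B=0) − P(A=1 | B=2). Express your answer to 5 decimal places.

-0.03654

P(B=0) = 0.022 + 0.068 + 0.012 + 0.029 + 0.100 = 0.231; P(A=1 | B=0) = 0.068/0.231 = 0.294372.
P(B=2) = 0.040 + 0.091 + 0.077 + 0.033 + 0.034 = 0.275; P(A=1 | B=2) = 0.091/0.275 = 0.330909.
Difference = -0.03654.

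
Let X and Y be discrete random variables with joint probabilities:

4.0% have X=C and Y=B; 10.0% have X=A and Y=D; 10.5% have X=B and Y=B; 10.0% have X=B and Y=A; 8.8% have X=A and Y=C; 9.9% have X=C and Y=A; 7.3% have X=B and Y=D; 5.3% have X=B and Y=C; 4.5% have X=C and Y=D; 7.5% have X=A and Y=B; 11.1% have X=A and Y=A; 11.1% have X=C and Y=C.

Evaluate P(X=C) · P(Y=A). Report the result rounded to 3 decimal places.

P(X=C) = 0.099 + 0.040 + 0.111 + 0.045 = 0.295.
P(Y=A) = 0.111 + 0.100 + 0.099 = 0.310.
Product: 0.295 × 0.310 = 0.091.

0.091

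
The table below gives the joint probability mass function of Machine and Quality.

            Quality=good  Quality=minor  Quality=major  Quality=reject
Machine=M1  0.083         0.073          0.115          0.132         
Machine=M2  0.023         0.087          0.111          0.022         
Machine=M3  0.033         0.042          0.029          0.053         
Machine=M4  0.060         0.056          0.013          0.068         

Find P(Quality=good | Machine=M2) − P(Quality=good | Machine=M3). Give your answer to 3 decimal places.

P(Machine=M2) = 0.023 + 0.087 + 0.111 + 0.022 = 0.243; P(Quality=good | Machine=M2) = 0.023/0.243 = 0.0947.
P(Machine=M3) = 0.033 + 0.042 + 0.029 + 0.053 = 0.157; P(Quality=good | Machine=M3) = 0.033/0.157 = 0.2102.
Difference = -0.116.

-0.116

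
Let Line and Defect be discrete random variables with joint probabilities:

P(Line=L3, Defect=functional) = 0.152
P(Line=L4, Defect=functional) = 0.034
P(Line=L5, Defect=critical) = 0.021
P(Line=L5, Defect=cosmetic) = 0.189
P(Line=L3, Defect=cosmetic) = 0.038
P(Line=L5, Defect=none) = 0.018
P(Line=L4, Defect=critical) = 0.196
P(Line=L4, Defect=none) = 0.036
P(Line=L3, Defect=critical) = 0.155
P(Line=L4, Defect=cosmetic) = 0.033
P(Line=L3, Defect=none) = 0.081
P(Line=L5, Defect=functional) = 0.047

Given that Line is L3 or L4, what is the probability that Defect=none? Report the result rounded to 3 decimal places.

0.161

P(Line=L3) = 0.081 + 0.038 + 0.152 + 0.155 = 0.426.
P(Line=L4) = 0.036 + 0.033 + 0.034 + 0.196 = 0.299.
P(Line ∈ {L3, L4}) = 0.426 + 0.299 = 0.725; P(Defect=none, Line ∈ {L3, L4}) = 0.081 + 0.036 = 0.117.
P(Defect=none | Line ∈ {L3, L4}) = 0.117/0.725 = 0.161.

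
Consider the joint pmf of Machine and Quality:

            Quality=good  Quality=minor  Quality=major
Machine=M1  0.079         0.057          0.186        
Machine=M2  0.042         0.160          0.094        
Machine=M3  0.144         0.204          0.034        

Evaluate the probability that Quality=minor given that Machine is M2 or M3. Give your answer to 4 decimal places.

0.5369

P(Machine=M2) = 0.042 + 0.160 + 0.094 = 0.296.
P(Machine=M3) = 0.144 + 0.204 + 0.034 = 0.382.
P(Machine ∈ {M2, M3}) = 0.296 + 0.382 = 0.678; P(Quality=minor, Machine ∈ {M2, M3}) = 0.160 + 0.204 = 0.364.
P(Quality=minor | Machine ∈ {M2, M3}) = 0.364/0.678 = 0.5369.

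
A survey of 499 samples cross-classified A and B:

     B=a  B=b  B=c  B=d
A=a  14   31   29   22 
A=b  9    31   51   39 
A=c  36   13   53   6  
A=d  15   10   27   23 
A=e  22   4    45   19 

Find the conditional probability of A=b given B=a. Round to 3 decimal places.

Total with B=a: 14 + 9 + 36 + 15 + 22 = 96.
P(A=b | B=a) = 9/96 = 0.094.

0.094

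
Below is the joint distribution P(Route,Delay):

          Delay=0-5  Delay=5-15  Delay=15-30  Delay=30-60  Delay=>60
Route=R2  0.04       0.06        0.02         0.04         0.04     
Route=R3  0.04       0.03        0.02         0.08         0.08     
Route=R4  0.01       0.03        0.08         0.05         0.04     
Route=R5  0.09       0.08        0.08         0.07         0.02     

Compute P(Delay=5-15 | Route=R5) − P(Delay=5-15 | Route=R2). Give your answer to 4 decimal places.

-0.0647

P(Route=R5) = 0.09 + 0.08 + 0.08 + 0.07 + 0.02 = 0.34; P(Delay=5-15 | Route=R5) = 0.08/0.34 = 0.23529.
P(Route=R2) = 0.04 + 0.06 + 0.02 + 0.04 + 0.04 = 0.20; P(Delay=5-15 | Route=R2) = 0.06/0.20 = 0.30000.
Difference = -0.0647.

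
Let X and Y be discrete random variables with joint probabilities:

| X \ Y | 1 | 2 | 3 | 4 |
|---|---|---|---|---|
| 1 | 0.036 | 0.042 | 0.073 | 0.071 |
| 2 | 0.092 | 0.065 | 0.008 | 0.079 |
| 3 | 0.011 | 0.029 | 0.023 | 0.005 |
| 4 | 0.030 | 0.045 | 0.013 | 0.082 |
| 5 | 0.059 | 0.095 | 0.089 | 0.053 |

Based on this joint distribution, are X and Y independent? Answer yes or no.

no

P(X=2) = 0.244 and P(Y=3) = 0.206, so their product is 0.05026, but P(X=2, Y=3) = 0.008. Since these differ, X and Y are not independent.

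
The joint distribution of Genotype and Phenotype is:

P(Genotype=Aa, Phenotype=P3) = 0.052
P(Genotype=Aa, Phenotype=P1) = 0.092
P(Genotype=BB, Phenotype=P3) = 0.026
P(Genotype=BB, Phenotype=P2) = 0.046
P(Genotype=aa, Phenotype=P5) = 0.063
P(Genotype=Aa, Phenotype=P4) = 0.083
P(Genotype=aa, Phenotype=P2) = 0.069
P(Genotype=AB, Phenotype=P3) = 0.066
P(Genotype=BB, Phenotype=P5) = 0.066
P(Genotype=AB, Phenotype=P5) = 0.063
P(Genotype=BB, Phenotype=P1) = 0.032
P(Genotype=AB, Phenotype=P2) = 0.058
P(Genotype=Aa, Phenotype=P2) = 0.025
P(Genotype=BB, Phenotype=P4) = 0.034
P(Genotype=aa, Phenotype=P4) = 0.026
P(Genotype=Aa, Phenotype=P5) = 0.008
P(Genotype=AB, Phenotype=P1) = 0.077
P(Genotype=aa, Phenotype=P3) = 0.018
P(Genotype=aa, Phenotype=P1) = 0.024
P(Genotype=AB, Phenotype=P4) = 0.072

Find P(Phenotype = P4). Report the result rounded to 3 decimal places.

0.215

P(Phenotype=P4) = 0.083 + 0.026 + 0.072 + 0.034 = 0.215.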